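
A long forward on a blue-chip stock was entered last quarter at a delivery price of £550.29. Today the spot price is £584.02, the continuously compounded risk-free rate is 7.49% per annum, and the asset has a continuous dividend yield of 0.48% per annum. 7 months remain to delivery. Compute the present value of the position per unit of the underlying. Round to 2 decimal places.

£55.62

Current fair forward for the remaining 7 months: F = S·e^((r − q)·T), (r − q) = 0.0749 − 0.0048 = 0.0701
F = 584.02 · e^(0.0701 × 7/12) = 584.02 × 1.041739 = 608.3964
Value of long forward = (F − K)·e^(−rT) = (608.3964 − 550.29) · e^(−0.0749·7/12)
= 58.1064 × 0.957249 = 55.62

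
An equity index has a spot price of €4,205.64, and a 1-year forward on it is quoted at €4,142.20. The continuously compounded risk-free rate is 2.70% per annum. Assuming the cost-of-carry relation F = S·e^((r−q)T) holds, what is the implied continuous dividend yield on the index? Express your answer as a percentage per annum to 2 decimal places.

4.22%

From F = S·e^((r−q)T): (r − q) = ln(F/S)/T
ln(4142.20/4205.64) = ln(0.984915) = -0.015200
(r − q) = -0.015200 / (12/12) = -0.015200
q = r − ln(F/S)/T = 0.0270 + 0.015200 = 0.042200
q = 4.22%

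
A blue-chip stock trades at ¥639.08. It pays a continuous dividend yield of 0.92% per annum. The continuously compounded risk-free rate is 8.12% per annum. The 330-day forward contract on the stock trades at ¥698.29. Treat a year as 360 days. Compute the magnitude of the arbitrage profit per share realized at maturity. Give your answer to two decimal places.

Fair forward: F* = S·e^(carry·T), with carry = (r − q) = 0.0812 − 0.0092 = 0.0720
F* = 639.08 · e^(0.0720 × 330/360) = 639.08 · e^0.066000 = 639.08 × 1.068227 = ¥682.6825
Market ¥698.29 > fair ¥682.6825: forward overpriced → cash-and-carry (buy spot, short the forward).
At maturity, profit = |F_mkt − F*| = |698.29 − 682.6825| = ¥15.61 per share

¥15.61 per share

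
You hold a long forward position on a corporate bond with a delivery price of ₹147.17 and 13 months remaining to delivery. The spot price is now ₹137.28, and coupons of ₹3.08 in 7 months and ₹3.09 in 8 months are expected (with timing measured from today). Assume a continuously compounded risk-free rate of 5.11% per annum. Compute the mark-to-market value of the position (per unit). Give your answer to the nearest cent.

PV(remaining coupons) I = 3.08·e^(−0.0511·7/12) + 3.09·e^(−0.0511·8/12) = 5.9761
Current forward F = (S − I)·e^(rT) = (137.28 − 5.9761)·e^(0.0511·13/12) = 131.3039 × 1.056919 = 138.7776
Value (long) = (F − K)·e^(−rT) = (138.7776 − 147.17) × 0.946146 = -7.9404
Value = -₹7.94

-₹7.94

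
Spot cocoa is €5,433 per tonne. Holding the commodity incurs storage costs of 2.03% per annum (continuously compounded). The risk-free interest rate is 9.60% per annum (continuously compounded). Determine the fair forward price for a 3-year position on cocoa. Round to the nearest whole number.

€7,701 per tonne

Net carry = r + u − y = 0.0960 + 0.0203 − 0.0000 = 0.1163
F = S·e^((r+u−y)T) = 5433 · e^(0.1163 × 3) = 5433 · e^0.348900
= 5433 × 1.417507 = €7,701 per tonne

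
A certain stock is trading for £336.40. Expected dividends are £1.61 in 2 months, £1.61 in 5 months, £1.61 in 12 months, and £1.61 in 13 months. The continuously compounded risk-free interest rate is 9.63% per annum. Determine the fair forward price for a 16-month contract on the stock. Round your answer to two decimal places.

PV(dividends) I = 1.61·e^(−0.0963·2/12) + 1.61·e^(−0.0963·5/12) + 1.61·e^(−0.0963·12/12) + 1.61·e^(−0.0963·13/12)
I = 1.5844 + 1.5467 + 1.4622 + 1.4505 = 6.0438
F = (S − I)·e^(rT) = (336.40 − 6.0438) · e^(0.0963·16/12)
= 330.3562 · e^0.128400 = 330.3562 × 1.137008 = £375.62

£375.62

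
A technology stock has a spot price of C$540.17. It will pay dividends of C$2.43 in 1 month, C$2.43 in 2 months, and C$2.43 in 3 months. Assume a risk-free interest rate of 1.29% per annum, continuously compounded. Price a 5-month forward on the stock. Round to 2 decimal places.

PV(dividends) I = 2.43·e^(−0.0129·1/12) + 2.43·e^(−0.0129·2/12) + 2.43·e^(−0.0129·3/12)
I = 2.4274 + 2.4248 + 2.4222 = 7.2744
F = (S − I)·e^(rT) = (540.17 − 7.2744) · e^(0.0129·5/12)
= 532.8956 · e^0.005375 = 532.8956 × 1.005389 = C$535.77

C$535.77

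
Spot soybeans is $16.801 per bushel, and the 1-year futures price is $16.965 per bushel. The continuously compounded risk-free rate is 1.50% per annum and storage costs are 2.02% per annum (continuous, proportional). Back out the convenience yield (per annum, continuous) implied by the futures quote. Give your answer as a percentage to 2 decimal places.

F = S·e^((r+u−y)T) ⇒ (r+u−y) = ln(F/S)/T
ln(16.965/16.801) = 0.009714; /T ⇒ 0.009714
y = r + u − ln(F/S)/T = 0.0150 + 0.0202 − 0.009714 = 0.025486
y = 2.55%

2.55%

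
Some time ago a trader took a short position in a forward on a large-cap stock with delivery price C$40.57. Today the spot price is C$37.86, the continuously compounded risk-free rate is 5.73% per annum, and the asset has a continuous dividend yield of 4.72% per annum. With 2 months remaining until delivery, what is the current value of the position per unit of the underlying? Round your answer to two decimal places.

Current fair forward for the remaining 2 months: F = S·e^((r − q)·T), (r − q) = 0.0573 − 0.0472 = 0.0101
F = 37.86 · e^(0.0101 × 2/12) = 37.86 × 1.001685 = 37.9238
Value of long forward = (F − K)·e^(−rT) = (37.9238 − 40.57) · e^(−0.0573·2/12)
= -2.6462 × 0.990495 = -2.62
Short position value = −(long value) = C$2.62

C$2.62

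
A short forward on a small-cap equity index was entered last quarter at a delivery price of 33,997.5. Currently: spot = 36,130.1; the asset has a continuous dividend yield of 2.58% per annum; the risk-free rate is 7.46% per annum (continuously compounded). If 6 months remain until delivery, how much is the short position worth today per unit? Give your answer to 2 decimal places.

Current fair forward for the remaining 6 months: F = S·e^((r − q)·T), (r − q) = 0.0746 − 0.0258 = 0.0488
F = 36130.1 · e^(0.0488 × 6/12) = 36130.1 × 1.02470012 = 37022.5178
Value of long forward = (F − K)·e^(−rT) = (37022.5178 − 33997.5) · e^(−0.0746·6/12)
= 3025.0178 × 0.96338708 = 2914.26
Short position value = −(long value) = -2914.26

-2914.26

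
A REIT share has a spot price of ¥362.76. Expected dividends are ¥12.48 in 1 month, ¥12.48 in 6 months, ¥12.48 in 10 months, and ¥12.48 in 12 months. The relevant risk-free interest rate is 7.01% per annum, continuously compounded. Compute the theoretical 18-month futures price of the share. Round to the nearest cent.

¥349.81

PV(dividends) I = 12.48·e^(−0.0701·1/12) + 12.48·e^(−0.0701·6/12) + 12.48·e^(−0.0701·10/12) + 12.48·e^(−0.0701·12/12)
I = 12.4073 + 12.0502 + 11.7718 + 11.6351 = 47.8644
F = (S − I)·e^(rT) = (362.76 − 47.8644) · e^(0.0701·18/12)
= 314.8956 · e^0.105150 = 314.8956 × 1.110877 = ¥349.81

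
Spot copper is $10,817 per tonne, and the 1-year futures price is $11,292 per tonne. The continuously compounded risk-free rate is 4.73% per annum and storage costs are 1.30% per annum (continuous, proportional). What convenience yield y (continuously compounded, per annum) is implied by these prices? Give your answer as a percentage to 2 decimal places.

F = S·e^((r+u−y)T) ⇒ (r+u−y) = ln(F/S)/T
ln(11292/10817) = 0.042976; /T ⇒ 0.042976
y = r + u − ln(F/S)/T = 0.0473 + 0.0130 − 0.042976 = 0.017324
y = 1.73%

1.73%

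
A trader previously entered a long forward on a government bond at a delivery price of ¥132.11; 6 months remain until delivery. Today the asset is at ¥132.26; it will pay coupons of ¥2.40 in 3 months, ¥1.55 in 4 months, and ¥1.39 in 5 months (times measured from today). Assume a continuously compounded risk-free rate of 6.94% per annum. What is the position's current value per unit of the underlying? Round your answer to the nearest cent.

-¥0.57

PV(remaining coupons) I = 2.40·e^(−0.0694·3/12) + 1.55·e^(−0.0694·4/12) + 1.39·e^(−0.0694·5/12) = 5.2237
Current forward F = (S − I)·e^(rT) = (132.26 − 5.2237)·e^(0.0694·6/12) = 127.0363 × 1.035309 = 131.5218
Value (long) = (F − K)·e^(−rT) = (131.5218 − 132.11) × 0.965895 = -0.5681
Value = -¥0.57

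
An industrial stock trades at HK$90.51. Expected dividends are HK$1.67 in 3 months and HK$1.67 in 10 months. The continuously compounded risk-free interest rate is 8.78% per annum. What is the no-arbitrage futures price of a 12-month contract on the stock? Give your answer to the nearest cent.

HK$95.34

PV(dividends) I = 1.67·e^(−0.0878·3/12) + 1.67·e^(−0.0878·10/12)
I = 1.6337 + 1.5522 = 3.1859
F = (S − I)·e^(rT) = (90.51 − 3.1859) · e^(0.0878·12/12)
= 87.3241 · e^0.087800 = 87.3241 × 1.091770 = HK$95.34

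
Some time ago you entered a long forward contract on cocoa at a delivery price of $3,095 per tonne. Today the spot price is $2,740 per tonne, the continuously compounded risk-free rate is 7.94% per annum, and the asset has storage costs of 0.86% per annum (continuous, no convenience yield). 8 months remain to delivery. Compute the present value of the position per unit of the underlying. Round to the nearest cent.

Current fair forward for the remaining 8 months: F = S·e^((r + u)·T), (r + u) = 0.0794 + 0.0086 = 0.0880
F = 2740 · e^(0.0880 × 8/12) = 2740 × 1.06042171 = 2905.5555
Value of long forward = (F − K)·e^(−rT) = (2905.5555 − 3095) · e^(−0.0794·8/12)
= -189.4445 × 0.94844324 = -179.68

-$179.68 per tonne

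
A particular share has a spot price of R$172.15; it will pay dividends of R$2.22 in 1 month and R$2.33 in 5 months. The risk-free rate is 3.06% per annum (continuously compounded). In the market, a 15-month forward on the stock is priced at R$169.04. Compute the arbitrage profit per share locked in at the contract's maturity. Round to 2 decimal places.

PV(dividends) I = 2.22·e^(−0.0306·1/12) + 2.33·e^(−0.0306·5/12) = 4.5148
Fair forward F* = (S − I)·e^(rT) = (172.15 − 4.5148)·e^0.038250 = 167.6352 × 1.038991 = 174.1715
Market R$169.04 < fair 174.1715: forward underpriced → reverse cash-and-carry (short the stock, invest proceeds at r, pay the dividends, go long the forward).
Profit at T = |F_mkt − F*| = |169.04 − 174.1715| = R$5.13 per share

R$5.13 per share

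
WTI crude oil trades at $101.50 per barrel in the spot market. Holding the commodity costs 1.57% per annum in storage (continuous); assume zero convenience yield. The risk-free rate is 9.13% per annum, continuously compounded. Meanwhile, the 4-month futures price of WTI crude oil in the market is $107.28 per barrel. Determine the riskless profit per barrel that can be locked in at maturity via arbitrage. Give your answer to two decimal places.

Fair futures: F* = S·e^(carry·T), with carry = (r + u) = 0.0913 + 0.0157 = 0.1070
F* = 101.50 · e^(0.1070 × 4/12) = 101.50 · e^0.035667 = 101.50 × 1.036311 = $105.1856
Market $107.28 > fair $105.1856: forward overpriced → cash-and-carry (buy spot, short the forward).
At maturity, profit = |F_mkt − F*| = |107.28 − 105.1856| = $2.09 per barrel

$2.09 per barrel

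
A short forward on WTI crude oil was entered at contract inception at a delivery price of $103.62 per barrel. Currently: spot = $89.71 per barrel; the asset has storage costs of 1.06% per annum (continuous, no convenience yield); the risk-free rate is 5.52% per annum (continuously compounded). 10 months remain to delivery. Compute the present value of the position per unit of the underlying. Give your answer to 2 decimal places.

Current fair forward for the remaining 10 months: F = S·e^((r + u)·T), (r + u) = 0.0552 + 0.0106 = 0.0658
F = 89.71 · e^(0.0658 × 10/12) = 89.71 × 1.056365 = 94.7665
Value of long forward = (F − K)·e^(−rT) = (94.7665 − 103.62) · e^(−0.0552·10/12)
= -8.8535 × 0.955042 = -8.46
Short position value = −(long value) = $8.46

$8.46 per barrel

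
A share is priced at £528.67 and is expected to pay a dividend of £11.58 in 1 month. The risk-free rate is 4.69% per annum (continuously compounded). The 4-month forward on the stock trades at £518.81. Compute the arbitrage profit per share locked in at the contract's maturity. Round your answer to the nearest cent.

PV(dividends) I = 11.58·e^(−0.0469·1/12) = 11.5348
Fair forward F* = (S − I)·e^(rT) = (528.67 − 11.5348)·e^0.015633 = 517.1352 × 1.015756 = 525.2832
Market £518.81 < fair 525.2832: forward underpriced → reverse cash-and-carry (short the stock, invest proceeds at r, pay the dividends, go long the forward).
Profit at T = |F_mkt − F*| = |518.81 − 525.2832| = £6.47 per share

£6.47 per share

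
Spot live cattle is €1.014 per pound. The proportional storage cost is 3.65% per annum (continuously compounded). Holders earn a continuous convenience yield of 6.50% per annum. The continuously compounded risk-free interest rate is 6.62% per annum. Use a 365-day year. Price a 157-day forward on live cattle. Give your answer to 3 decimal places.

€1.031 per pound

Net carry = r + u − y = 0.0662 + 0.0365 − 0.0650 = 0.0377
F = S·e^((r+u−y)T) = 1.014 · e^(0.0377 × 157/365) = 1.014 · e^0.016216
= 1.014 × 1.016348 = €1.031 per pound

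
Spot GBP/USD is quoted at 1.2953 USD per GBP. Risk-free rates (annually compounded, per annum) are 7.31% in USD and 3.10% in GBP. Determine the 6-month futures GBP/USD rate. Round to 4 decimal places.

By covered interest parity, F = S · (1+r_USD)^T / (1+r_GBP)^T
= 1.2953 × 1.035905 / 1.015382 = 1.2953 × 1.020212
F = 1.3215 USD per GBP

1.3215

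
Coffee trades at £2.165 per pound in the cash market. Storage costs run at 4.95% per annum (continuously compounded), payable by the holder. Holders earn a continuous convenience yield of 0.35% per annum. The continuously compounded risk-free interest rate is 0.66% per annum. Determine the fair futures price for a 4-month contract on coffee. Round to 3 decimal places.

£2.203 per pound

Net carry = r + u − y = 0.0066 + 0.0495 − 0.0035 = 0.0526
F = S·e^((r+u−y)T) = 2.165 · e^(0.0526 × 4/12) = 2.165 · e^0.017533
= 2.165 × 1.017688 = £2.203 per pound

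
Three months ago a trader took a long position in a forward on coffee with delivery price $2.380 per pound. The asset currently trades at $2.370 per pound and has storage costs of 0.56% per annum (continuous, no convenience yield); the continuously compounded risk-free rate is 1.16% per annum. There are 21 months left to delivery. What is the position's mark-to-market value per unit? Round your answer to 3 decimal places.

$0.061 per pound

Current fair forward for the remaining 21 months: F = S·e^((r + u)·T), (r + u) = 0.0116 + 0.0056 = 0.0172
F = 2.370 · e^(0.0172 × 21/12) = 2.370 × 1.030558 = 2.4424
Value of long forward = (F − K)·e^(−rT) = (2.4424 − 2.380) · e^(−0.0116·21/12)
= 0.0624 × 0.979905 = 0.061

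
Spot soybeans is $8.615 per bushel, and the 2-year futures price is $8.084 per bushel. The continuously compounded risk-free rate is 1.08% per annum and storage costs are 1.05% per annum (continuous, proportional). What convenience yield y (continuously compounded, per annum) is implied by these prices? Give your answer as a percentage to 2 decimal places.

F = S·e^((r+u−y)T) ⇒ (r+u−y) = ln(F/S)/T
ln(8.084/8.615) = -0.063618; /T ⇒ -0.031809
y = r + u − ln(F/S)/T = 0.0108 + 0.0105 + 0.031809 = 0.053109
y = 5.31%

5.31%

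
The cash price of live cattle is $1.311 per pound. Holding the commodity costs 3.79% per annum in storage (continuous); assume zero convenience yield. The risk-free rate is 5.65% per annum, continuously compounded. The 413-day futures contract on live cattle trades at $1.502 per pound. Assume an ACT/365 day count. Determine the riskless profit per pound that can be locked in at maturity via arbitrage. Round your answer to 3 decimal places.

Fair futures: F* = S·e^(carry·T), with carry = (r + u) = 0.0565 + 0.0379 = 0.0944
F* = 1.311 · e^(0.0944 × 413/365) = 1.311 · e^0.106814 = 1.311 × 1.112727 = $1.4588
Market $1.502 > fair $1.4588: forward overpriced → cash-and-carry (buy spot, short the forward).
At maturity, profit = |F_mkt − F*| = |1.502 − 1.4588| = $0.043 per pound

$0.043 per pound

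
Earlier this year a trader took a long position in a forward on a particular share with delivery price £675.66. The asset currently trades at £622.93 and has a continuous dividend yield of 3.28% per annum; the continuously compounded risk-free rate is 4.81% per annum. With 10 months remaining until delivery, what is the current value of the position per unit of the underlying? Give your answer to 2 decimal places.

-£42.98

Current fair forward for the remaining 10 months: F = S·e^((r − q)·T), (r − q) = 0.0481 − 0.0328 = 0.0153
F = 622.93 · e^(0.0153 × 10/12) = 622.93 × 1.012832 = 630.9234
Value of long forward = (F − K)·e^(−rT) = (630.9234 − 675.66) · e^(−0.0481·10/12)
= -44.7366 × 0.960709 = -42.98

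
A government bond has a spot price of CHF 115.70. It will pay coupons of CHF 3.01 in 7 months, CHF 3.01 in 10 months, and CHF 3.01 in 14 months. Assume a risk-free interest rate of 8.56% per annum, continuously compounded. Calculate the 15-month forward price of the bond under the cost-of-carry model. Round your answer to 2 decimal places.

CHF 119.43

PV(coupons) I = 3.01·e^(−0.0856·7/12) + 3.01·e^(−0.0856·10/12) + 3.01·e^(−0.0856·14/12)
I = 2.8634 + 2.8028 + 2.7239 = 8.3901
F = (S − I)·e^(rT) = (115.70 − 8.3901) · e^(0.0856·15/12)
= 107.3099 · e^0.107000 = 107.3099 × 1.112934 = CHF 119.43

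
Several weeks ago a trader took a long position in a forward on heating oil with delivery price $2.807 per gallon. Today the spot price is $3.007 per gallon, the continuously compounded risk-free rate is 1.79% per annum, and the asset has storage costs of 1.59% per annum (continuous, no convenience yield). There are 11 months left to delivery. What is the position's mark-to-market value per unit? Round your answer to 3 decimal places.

Current fair forward for the remaining 11 months: F = S·e^((r + u)·T), (r + u) = 0.0179 + 0.0159 = 0.0338
F = 3.007 · e^(0.0338 × 11/12) = 3.007 × 1.031468 = 3.1016
Value of long forward = (F − K)·e^(−rT) = (3.1016 − 2.807) · e^(−0.0179·11/12)
= 0.2946 × 0.983726 = 0.290

$0.290 per gallon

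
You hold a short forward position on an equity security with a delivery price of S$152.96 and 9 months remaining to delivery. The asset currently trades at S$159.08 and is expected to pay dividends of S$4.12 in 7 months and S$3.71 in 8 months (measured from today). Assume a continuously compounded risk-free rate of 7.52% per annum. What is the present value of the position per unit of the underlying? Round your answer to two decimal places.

-S$7.04

PV(remaining dividends) I = 4.12·e^(−0.0752·7/12) + 3.71·e^(−0.0752·8/12) = 7.4718
Current forward F = (S − I)·e^(rT) = (159.08 − 7.4718)·e^(0.0752·9/12) = 151.6082 × 1.058021 = 160.4047
Value (long) = (F − K)·e^(−rT) = (160.4047 − 152.96) × 0.945161 = 7.0364
Short position value = −(long value) = -S$7.04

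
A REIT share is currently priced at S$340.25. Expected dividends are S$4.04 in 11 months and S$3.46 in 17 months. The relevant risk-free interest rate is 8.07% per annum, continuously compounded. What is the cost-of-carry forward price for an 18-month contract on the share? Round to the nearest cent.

PV(dividends) I = 4.04·e^(−0.0807·11/12) + 3.46·e^(−0.0807·17/12)
I = 3.7519 + 3.0862 = 6.8381
F = (S − I)·e^(rT) = (340.25 − 6.8381) · e^(0.0807·18/12)
= 333.4119 · e^0.121050 = 333.4119 × 1.128681 = S$376.32

S$376.32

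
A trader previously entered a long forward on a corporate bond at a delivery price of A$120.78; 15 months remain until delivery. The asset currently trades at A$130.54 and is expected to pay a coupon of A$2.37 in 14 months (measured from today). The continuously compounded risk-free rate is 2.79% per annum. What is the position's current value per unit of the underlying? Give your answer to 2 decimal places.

PV(remaining coupons) I = 2.37·e^(−0.0279·14/12) = 2.2941
Current forward F = (S − I)·e^(rT) = (130.54 − 2.2941)·e^(0.0279·15/12) = 128.2459 × 1.035490 = 132.7973
Value (long) = (F − K)·e^(−rT) = (132.7973 − 120.78) × 0.965726 = 11.6054
Value = A$11.61

A$11.61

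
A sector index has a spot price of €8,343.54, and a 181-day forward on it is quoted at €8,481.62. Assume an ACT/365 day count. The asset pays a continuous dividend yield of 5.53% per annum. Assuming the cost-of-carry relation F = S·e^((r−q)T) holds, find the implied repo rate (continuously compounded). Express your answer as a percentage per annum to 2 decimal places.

From F = S·e^((r−q)T): (r − q) = ln(F/S)/T
ln(8481.62/8343.54) = ln(1.016549) = 0.016414
(r − q) = 0.016414 / (181/365) = 0.033100
r = ln(F/S)/T + q = 0.033100 + 0.0553 = 0.088400
r = 8.84%

8.84%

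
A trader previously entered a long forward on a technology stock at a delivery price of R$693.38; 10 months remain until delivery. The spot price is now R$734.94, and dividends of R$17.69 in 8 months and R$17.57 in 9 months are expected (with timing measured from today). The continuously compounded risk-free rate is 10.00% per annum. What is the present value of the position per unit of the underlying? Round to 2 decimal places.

R$64.15

PV(remaining dividends) I = 17.69·e^(−0.1000·8/12) + 17.57·e^(−0.1000·9/12) = 32.8496
Current forward F = (S − I)·e^(rT) = (734.94 − 32.8496)·e^(0.1000·10/12) = 702.0904 × 1.086904 = 763.1049
Value (long) = (F − K)·e^(−rT) = (763.1049 − 693.38) × 0.920044 = 64.1500
Value = R$64.15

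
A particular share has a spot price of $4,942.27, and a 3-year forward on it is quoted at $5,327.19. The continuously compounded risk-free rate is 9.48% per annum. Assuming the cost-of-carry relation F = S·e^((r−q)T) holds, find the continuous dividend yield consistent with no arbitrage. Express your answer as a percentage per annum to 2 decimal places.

From F = S·e^((r−q)T): (r − q) = ln(F/S)/T
ln(5327.19/4942.27) = ln(1.077883) = 0.074999
(r − q) = 0.074999 / (3) = 0.025000
q = r − ln(F/S)/T = 0.0948 − 0.025000 = 0.069800
q = 6.98%

6.98%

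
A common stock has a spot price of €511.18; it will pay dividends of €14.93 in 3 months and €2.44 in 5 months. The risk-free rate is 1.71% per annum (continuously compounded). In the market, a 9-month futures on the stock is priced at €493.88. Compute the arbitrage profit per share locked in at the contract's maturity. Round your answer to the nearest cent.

€6.39 per share

PV(dividends) I = 14.93·e^(−0.0171·3/12) + 2.44·e^(−0.0171·5/12) = 17.2890
Fair futures F* = (S − I)·e^(rT) = (511.18 − 17.2890)·e^0.012825 = 493.8910 × 1.012908 = 500.2661
Market €493.88 < fair 500.2661: forward underpriced → reverse cash-and-carry (short the stock, invest proceeds at r, pay the dividends, go long the forward).
Profit at T = |F_mkt − F*| = |493.88 − 500.2661| = €6.39 per share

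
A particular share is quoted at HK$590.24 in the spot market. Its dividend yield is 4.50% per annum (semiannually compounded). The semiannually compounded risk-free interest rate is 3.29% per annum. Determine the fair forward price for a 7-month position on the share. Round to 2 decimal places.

F = S · (1+r/2)^(2T) / (1+q/2)^(2T)
= 590.24 × 1.019218 / 1.026299 = 590.24 × 0.993100
F = HK$586.17

HK$586.17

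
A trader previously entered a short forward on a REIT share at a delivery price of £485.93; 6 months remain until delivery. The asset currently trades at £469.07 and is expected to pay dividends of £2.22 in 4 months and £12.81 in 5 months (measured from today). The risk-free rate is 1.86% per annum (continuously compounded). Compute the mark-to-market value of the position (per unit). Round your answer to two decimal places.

PV(remaining dividends) I = 2.22·e^(−0.0186·4/12) + 12.81·e^(−0.0186·5/12) = 14.9174
Current forward F = (S − I)·e^(rT) = (469.07 − 14.9174)·e^(0.0186·6/12) = 454.1526 × 1.009343 = 458.3957
Value (long) = (F − K)·e^(−rT) = (458.3957 − 485.93) × 0.990743 = -27.2794
Short position value = −(long value) = £27.28

£27.28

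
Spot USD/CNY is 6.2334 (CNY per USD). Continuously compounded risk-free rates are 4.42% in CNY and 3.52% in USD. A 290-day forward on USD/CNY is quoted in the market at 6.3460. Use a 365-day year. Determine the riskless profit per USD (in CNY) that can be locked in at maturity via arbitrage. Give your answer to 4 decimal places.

0.0679 per USD (in CNY)

Fair forward: F* = S·e^(carry·T), with carry = (r_CNY − r_USD) = 0.0442 − 0.0352 = 0.0090
F* = 6.2334 · e^(0.0090 × 290/365) = 6.2334 · e^0.007151 = 6.2334 × 1.007177 = 6.2781
Market 6.3460 > fair 6.2781: forward overpriced → cash-and-carry (buy spot, short the forward).
At maturity, profit = |F_mkt − F*| = |6.3460 − 6.2781| = 0.0679 per USD (in CNY)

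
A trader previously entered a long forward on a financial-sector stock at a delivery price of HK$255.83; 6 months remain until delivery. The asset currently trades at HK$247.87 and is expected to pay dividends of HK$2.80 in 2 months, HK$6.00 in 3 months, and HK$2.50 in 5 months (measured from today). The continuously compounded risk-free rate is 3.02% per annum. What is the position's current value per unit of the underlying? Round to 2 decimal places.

PV(remaining dividends) I = 2.80·e^(−0.0302·2/12) + 6.00·e^(−0.0302·3/12) + 2.50·e^(−0.0302·5/12) = 11.2096
Current forward F = (S − I)·e^(rT) = (247.87 − 11.2096)·e^(0.0302·6/12) = 236.6604 × 1.015215 = 240.2612
Value (long) = (F − K)·e^(−rT) = (240.2612 − 255.83) × 0.985013 = -15.3355
Value = -HK$15.34

-HK$15.34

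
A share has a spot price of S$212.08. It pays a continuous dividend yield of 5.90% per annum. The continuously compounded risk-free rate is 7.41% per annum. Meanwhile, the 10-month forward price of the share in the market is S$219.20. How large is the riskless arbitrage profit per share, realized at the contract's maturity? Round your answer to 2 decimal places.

S$4.43 per share

Fair forward: F* = S·e^(carry·T), with carry = (r − q) = 0.0741 − 0.0590 = 0.0151
F* = 212.08 · e^(0.0151 × 10/12) = 212.08 · e^0.012583 = 212.08 × 1.012662 = S$214.7654
Market S$219.20 > fair S$214.7654: forward overpriced → cash-and-carry (buy spot, short the forward).
At maturity, profit = |F_mkt − F*| = |219.20 − 214.7654| = S$4.43 per share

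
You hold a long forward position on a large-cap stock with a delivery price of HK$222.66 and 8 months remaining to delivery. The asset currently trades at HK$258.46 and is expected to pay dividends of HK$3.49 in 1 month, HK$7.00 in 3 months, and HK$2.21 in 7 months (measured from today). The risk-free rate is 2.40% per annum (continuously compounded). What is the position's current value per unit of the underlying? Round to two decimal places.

PV(remaining dividends) I = 3.49·e^(−0.0240·1/12) + 7.00·e^(−0.0240·3/12) + 2.21·e^(−0.0240·7/12) = 12.6204
Current forward F = (S − I)·e^(rT) = (258.46 − 12.6204)·e^(0.0240·8/12) = 245.8396 × 1.016129 = 249.8047
Value (long) = (F − K)·e^(−rT) = (249.8047 − 222.66) × 0.984127 = 26.7138
Value = HK$26.71

HK$26.71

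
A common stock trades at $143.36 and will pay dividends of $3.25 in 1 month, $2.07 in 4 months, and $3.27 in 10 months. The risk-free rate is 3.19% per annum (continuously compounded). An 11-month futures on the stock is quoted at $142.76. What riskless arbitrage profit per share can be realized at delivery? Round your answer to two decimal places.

$3.87 per share

PV(dividends) I = 3.25·e^(−0.0319·1/12) + 2.07·e^(−0.0319·4/12) + 3.27·e^(−0.0319·10/12) = 8.4737
Fair futures F* = (S − I)·e^(rT) = (143.36 − 8.4737)·e^0.029242 = 134.8863 × 1.029674 = 138.8889
Market $142.76 > fair 138.8889: forward overpriced → cash-and-carry (borrow at r, buy the stock and collect the dividends, short the forward).
Profit at T = |F_mkt − F*| = |142.76 − 138.8889| = $3.87 per share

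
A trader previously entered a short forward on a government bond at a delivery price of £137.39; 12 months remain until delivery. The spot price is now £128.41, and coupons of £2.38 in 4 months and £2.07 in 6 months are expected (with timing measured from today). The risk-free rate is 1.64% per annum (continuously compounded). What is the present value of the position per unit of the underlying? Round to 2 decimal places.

£11.17

PV(remaining coupons) I = 2.38·e^(−0.0164·4/12) + 2.07·e^(−0.0164·6/12) = 4.4201
Current forward F = (S − I)·e^(rT) = (128.41 − 4.4201)·e^(0.0164·12/12) = 123.9899 × 1.016535 = 126.0401
Value (long) = (F − K)·e^(−rT) = (126.0401 − 137.39) × 0.983734 = -11.1653
Short position value = −(long value) = £11.17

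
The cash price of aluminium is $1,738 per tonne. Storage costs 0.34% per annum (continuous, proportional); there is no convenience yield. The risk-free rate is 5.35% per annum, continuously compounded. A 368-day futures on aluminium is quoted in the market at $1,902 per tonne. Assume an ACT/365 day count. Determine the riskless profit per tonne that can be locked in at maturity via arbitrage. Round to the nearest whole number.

Fair futures: F* = S·e^(carry·T), with carry = (r + u) = 0.0535 + 0.0034 = 0.0569
F* = 1738 · e^(0.0569 × 368/365) = 1738 · e^0.057368 = 1738 × 1.059045 = $1840.6202
Market $1902 > fair $1840.6202: forward overpriced → cash-and-carry (buy spot, short the forward).
At maturity, profit = |F_mkt − F*| = |1902 − 1840.6202| = $61 per tonne

$61 per tonne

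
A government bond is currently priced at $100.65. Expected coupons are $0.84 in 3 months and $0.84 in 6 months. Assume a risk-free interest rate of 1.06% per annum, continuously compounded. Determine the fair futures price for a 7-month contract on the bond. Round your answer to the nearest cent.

$99.59

PV(coupons) I = 0.84·e^(−0.0106·3/12) + 0.84·e^(−0.0106·6/12)
I = 0.8378 + 0.8356 = 1.6734
F = (S − I)·e^(rT) = (100.65 − 1.6734) · e^(0.0106·7/12)
= 98.9766 · e^0.006183 = 98.9766 × 1.006202 = $99.59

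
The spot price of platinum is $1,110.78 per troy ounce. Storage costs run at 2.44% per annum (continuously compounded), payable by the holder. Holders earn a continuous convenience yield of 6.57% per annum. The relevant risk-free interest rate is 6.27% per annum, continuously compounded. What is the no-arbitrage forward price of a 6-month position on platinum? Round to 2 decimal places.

$1,122.73 per troy ounce

Net carry = r + u − y = 0.0627 + 0.0244 − 0.0657 = 0.0214
F = S·e^((r+u−y)T) = 1110.78 · e^(0.0214 × 6/12) = 1110.78 · e^0.01070000
= 1110.78 × 1.01075745 = $1,122.73 per troy ounce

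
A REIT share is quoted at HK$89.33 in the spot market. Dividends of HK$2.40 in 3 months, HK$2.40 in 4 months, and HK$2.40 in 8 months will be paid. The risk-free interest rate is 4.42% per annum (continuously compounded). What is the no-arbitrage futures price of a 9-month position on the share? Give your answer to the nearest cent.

HK$85.03

PV(dividends) I = 2.40·e^(−0.0442·3/12) + 2.40·e^(−0.0442·4/12) + 2.40·e^(−0.0442·8/12)
I = 2.3736 + 2.3649 + 2.3303 = 7.0688
F = (S − I)·e^(rT) = (89.33 − 7.0688) · e^(0.0442·9/12)
= 82.2612 · e^0.033150 = 82.2612 × 1.033706 = HK$85.03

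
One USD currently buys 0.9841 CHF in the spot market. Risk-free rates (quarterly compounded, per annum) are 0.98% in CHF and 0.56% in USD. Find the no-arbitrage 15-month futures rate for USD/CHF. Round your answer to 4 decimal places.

0.9893

By covered interest parity, F = S · (1+r_CHF/4)^(4T) / (1+r_USD/4)^(4T)
= 0.9841 × 1.012310 / 1.007020 = 0.9841 × 1.005253
F = 0.9893 CHF per USD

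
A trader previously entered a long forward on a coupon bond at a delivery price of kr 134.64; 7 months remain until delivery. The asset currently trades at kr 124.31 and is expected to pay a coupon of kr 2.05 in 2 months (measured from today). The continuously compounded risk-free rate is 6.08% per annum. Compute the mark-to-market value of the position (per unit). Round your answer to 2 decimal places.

PV(remaining coupons) I = 2.05·e^(−0.0608·2/12) = 2.0293
Current forward F = (S − I)·e^(rT) = (124.31 − 2.0293)·e^(0.0608·7/12) = 122.2807 × 1.036103 = 126.6954
Value (long) = (F − K)·e^(−rT) = (126.6954 − 134.64) × 0.965155 = -7.6678
Value = -kr 7.67

-kr 7.67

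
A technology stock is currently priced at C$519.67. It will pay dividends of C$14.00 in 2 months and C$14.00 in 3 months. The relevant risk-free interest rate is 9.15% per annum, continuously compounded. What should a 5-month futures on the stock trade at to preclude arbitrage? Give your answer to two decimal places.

C$511.33

PV(dividends) I = 14.00·e^(−0.0915·2/12) + 14.00·e^(−0.0915·3/12)
I = 13.7881 + 13.6834 = 27.4715
F = (S − I)·e^(rT) = (519.67 − 27.4715) · e^(0.0915·5/12)
= 492.1985 · e^0.038125 = 492.1985 × 1.038861 = C$511.33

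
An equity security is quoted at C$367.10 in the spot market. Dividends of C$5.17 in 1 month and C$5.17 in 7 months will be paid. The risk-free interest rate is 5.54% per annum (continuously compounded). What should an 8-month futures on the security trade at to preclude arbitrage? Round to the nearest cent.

C$370.38

PV(dividends) I = 5.17·e^(−0.0554·1/12) + 5.17·e^(−0.0554·7/12)
I = 5.1462 + 5.0056 = 10.1518
F = (S − I)·e^(rT) = (367.10 − 10.1518) · e^(0.0554·8/12)
= 356.9482 · e^0.036933 = 356.9482 × 1.037623 = C$370.38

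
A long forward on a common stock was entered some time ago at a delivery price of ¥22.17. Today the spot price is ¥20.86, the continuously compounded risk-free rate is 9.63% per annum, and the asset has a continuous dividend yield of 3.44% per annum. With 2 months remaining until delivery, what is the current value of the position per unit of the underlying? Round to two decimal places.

-¥1.08

Current fair forward for the remaining 2 months: F = S·e^((r − q)·T), (r − q) = 0.0963 − 0.0344 = 0.0619
F = 20.86 · e^(0.0619 × 2/12) = 20.86 × 1.010370 = 21.0763
Value of long forward = (F − K)·e^(−rT) = (21.0763 − 22.17) · e^(−0.0963·2/12)
= -1.0937 × 0.984078 = -1.08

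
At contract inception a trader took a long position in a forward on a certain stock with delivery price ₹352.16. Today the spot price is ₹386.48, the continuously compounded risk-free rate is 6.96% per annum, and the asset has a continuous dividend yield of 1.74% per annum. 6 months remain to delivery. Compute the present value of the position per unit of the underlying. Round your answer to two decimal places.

₹43.02

Current fair forward for the remaining 6 months: F = S·e^((r − q)·T), (r − q) = 0.0696 − 0.0174 = 0.0522
F = 386.48 · e^(0.0522 × 6/12) = 386.48 × 1.026444 = 396.7001
Value of long forward = (F − K)·e^(−rT) = (396.7001 − 352.16) · e^(−0.0696·6/12)
= 44.5401 × 0.965799 = 43.02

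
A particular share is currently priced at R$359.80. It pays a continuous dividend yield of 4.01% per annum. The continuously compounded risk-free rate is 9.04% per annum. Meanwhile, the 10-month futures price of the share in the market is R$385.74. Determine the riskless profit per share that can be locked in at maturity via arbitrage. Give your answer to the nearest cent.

Fair futures: F* = S·e^(carry·T), with carry = (r − q) = 0.0904 − 0.0401 = 0.0503
F* = 359.80 · e^(0.0503 × 10/12) = 359.80 · e^0.041917 = 359.80 × 1.042808 = R$375.2023
Market R$385.74 > fair R$375.2023: forward overpriced → cash-and-carry (buy spot, short the forward).
At maturity, profit = |F_mkt − F*| = |385.74 − 375.2023| = R$10.54 per share

R$10.54 per share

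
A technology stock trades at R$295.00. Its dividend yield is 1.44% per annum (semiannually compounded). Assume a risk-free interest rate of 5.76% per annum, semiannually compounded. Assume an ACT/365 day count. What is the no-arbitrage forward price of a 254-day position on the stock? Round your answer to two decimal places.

F = S · (1+r/2)^(2T) / (1+q/2)^(2T)
= 295.00 × 1.040308 / 1.010035 = 295.00 × 1.029972
F = R$303.84

R$303.84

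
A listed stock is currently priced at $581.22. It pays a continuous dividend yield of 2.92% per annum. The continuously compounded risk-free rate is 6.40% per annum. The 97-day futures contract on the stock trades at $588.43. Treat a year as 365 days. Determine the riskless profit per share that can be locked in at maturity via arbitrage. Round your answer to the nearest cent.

Fair futures: F* = S·e^(carry·T), with carry = (r − q) = 0.0640 − 0.0292 = 0.0348
F* = 581.22 · e^(0.0348 × 97/365) = 581.22 · e^0.009248 = 581.22 × 1.009291 = $586.6201
Market $588.43 > fair $586.6201: forward overpriced → cash-and-carry (buy spot, short the forward).
At maturity, profit = |F_mkt − F*| = |588.43 − 586.6201| = $1.81 per share

$1.81 per share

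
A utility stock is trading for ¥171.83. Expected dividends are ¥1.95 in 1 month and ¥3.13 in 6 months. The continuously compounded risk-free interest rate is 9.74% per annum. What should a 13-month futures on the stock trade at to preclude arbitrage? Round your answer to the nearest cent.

¥185.49

PV(dividends) I = 1.95·e^(−0.0974·1/12) + 3.13·e^(−0.0974·6/12)
I = 1.9342 + 2.9812 = 4.9154
F = (S − I)·e^(rT) = (171.83 − 4.9154) · e^(0.0974·13/12)
= 166.9146 · e^0.105517 = 166.9146 × 1.111285 = ¥185.49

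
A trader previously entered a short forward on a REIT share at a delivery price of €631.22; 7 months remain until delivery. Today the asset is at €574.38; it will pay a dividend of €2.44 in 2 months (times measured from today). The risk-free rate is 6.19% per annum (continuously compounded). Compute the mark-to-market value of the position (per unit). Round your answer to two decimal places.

€36.87

PV(remaining dividends) I = 2.44·e^(−0.0619·2/12) = 2.4150
Current forward F = (S − I)·e^(rT) = (574.38 − 2.4150)·e^(0.0619·7/12) = 571.9650 × 1.036768 = 592.9950
Value (long) = (F − K)·e^(−rT) = (592.9950 − 631.22) × 0.964536 = -36.8694
Short position value = −(long value) = €36.87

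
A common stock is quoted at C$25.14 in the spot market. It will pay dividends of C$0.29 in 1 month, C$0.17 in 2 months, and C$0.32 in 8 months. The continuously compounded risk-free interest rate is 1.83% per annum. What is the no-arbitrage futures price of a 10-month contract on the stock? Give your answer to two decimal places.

PV(dividends) I = 0.29·e^(−0.0183·1/12) + 0.17·e^(−0.0183·2/12) + 0.32·e^(−0.0183·8/12)
I = 0.2896 + 0.1695 + 0.3161 = 0.7752
F = (S − I)·e^(rT) = (25.14 − 0.7752) · e^(0.0183·10/12)
= 24.3648 · e^0.015250 = 24.3648 × 1.015367 = C$24.74

C$24.74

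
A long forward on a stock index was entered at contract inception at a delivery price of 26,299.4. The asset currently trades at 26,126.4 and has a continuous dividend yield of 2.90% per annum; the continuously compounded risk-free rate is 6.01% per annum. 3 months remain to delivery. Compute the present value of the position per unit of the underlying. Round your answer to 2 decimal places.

30.46

Current fair forward for the remaining 3 months: F = S·e^((r − q)·T), (r − q) = 0.0601 − 0.0290 = 0.0311
F = 26126.4 · e^(0.0311 × 3/12) = 26126.4 × 1.00780530 = 26330.3244
Value of long forward = (F − K)·e^(−rT) = (26330.3244 − 26299.4) · e^(−0.0601·3/12)
= 30.9244 × 0.98508731 = 30.46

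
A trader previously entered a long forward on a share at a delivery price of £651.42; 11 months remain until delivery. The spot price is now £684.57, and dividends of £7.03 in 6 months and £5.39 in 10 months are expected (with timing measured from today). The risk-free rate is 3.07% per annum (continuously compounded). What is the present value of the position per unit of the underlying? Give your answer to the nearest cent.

PV(remaining dividends) I = 7.03·e^(−0.0307·6/12) + 5.39·e^(−0.0307·10/12) = 12.1768
Current forward F = (S − I)·e^(rT) = (684.57 − 12.1768)·e^(0.0307·11/12) = 672.3932 × 1.028541 = 691.5840
Value (long) = (F − K)·e^(−rT) = (691.5840 − 651.42) × 0.972251 = 39.0495
Value = £39.05

£39.05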